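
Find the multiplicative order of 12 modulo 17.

16

The order of 12 must divide φ(17) = 17 − 1 = 16 = 2^4.
Divisors of 16: 1, 2, 4, 8, 16.
Check 12^d mod 17 for each divisor in increasing order:
12^1 ≡ 12
12^2 ≡ 8
12^4 ≡ 13
12^8 ≡ 16
12^16 ≡ 1
The smallest such exponent is 16, so the order of 12 is 16.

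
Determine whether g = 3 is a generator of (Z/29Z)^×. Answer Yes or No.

φ(29) = 29 − 1 = 28 = 2^2 · 7.
3 is a primitive root mod 29 iff 3^(φ(29)/q) ≢ 1 for every prime q | φ(29), i.e. q ∈ {2, 7}.
3^14 ≡ 28 (mod 29)  [q = 2: ≢ 1 ✓]
3^4 ≡ 23 (mod 29)  [q = 7: ≢ 1 ✓]
None equal 1, so ord_29(3) = 28: 3 is a primitive root.

Yes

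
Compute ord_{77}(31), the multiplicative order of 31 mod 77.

Since 31 ∈ (Z/77Z)^×, its order divides φ(77) = φ(7·11) = (7−1)·(11−1) = 6·10 = 60 = 2^2 · 3 · 5.
Divisors of 60: 1, 2, 3, 4, 5, 6, 10, 12, 15, 20, 30, 60.
Test each divisor d:
31^1 ≡ 31
31^2 ≡ 37
31^3 ≡ 69
31^4 ≡ 60
31^5 ≡ 12
31^6 ≡ 64
31^10 ≡ 67
31^12 ≡ 15
31^15 ≡ 34
31^20 ≡ 23
31^30 ≡ 1
Therefore the multiplicative order of 31 modulo 77 is 30.

30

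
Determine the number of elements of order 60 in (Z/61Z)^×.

16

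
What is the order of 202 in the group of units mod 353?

Since 202 ∈ (Z/353Z)^×, its order divides φ(353) = 353 − 1 = 352 = 2^5 · 11.
Divisors of 352: 1, 2, 4, 8, 11, 16, 22, 32, 44, 88, 176, 352.
Test each divisor d:
202^1 ≡ 202 (mod 353)
202^2 ≡ 209 (mod 353)
202^4 ≡ 262 (mod 353)
202^8 ≡ 162 (mod 353)
202^11 ≡ 294 (mod 353)
202^16 ≡ 122 (mod 353)
202^22 ≡ 304 (mod 353)
202^32 ≡ 58 (mod 353)
202^44 ≡ 283 (mod 353)
202^88 ≡ 311 (mod 353)
202^176 ≡ 352 (mod 353)
202^352 ≡ 1 (mod 353) ✓
Hence ord(202) = 352.

352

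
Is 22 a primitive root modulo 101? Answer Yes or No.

No

φ(101) = 101 − 1 = 100 = 2^2 · 5^2.
22 is a primitive root mod 101 iff 22^(φ(101)/q) ≢ 1 for every prime q | φ(101), i.e. q ∈ {2, 5}.
22^50 ≡ 1 (mod 101)  [q = 2: ≡ 1 ✗]
22^20 ≡ 84 (mod 101)  [q = 5: ≢ 1 ✓]
Since 22^50 ≡ 1, the order of 22 divides 50 < 100, so 22 is not a primitive root.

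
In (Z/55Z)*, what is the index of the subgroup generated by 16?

8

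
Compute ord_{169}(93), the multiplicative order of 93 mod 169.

156

The order of 93 must divide φ(169) = φ(13^2) = 13·(13−1) = 156 = 2^2 · 3 · 13.
Divisors of 156: 1, 2, 3, 4, 6, 12, 13, 26, 39, 52, 78, 156.
Evaluate successive powers at the divisors of 156:
93^1 ≡ 93
93^2 ≡ 30
93^3 ≡ 86
93^4 ≡ 55
93^6 ≡ 129
93^12 ≡ 79
93^13 ≡ 80
93^26 ≡ 147
93^39 ≡ 99
93^52 ≡ 146
93^78 ≡ 168
93^156 ≡ 1
The smallest such exponent is 156, so the order of 93 is 156.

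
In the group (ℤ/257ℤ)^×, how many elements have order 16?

φ(257) = 257 − 1 = 256 = 2^8.
Since (Z/257Z)^× is cyclic of order 256, the number of elements of order d is φ(d) when d | 256 and 0 otherwise.
16 = 2^4 divides 256, and φ(16) = 8.

8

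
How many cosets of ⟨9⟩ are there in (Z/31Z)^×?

Since 9 ∈ (Z/31Z)^×, its order divides φ(31) = 31 − 1 = 30 = 2 · 3 · 5.
Divisors of 30: 1, 2, 3, 5, 6, 10, 15, 30.
Compute 9^d (mod 31) for the divisors d until we hit 1:
9^1 ≡ 9 (mod 31)
9^2 ≡ 19 (mod 31)
9^3 ≡ 16 (mod 31)
9^5 ≡ 25 (mod 31)
9^6 ≡ 8 (mod 31)
9^10 ≡ 5 (mod 31)
9^15 ≡ 1 (mod 31) ✓
The order of 9 is 15, so the subgroup it generates has 15 elements.
Index = |(Z/31Z)^×| / |⟨9⟩| = 30 / 15 = 2.

2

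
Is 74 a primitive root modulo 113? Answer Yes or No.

Yes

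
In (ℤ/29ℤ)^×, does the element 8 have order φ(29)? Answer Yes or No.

Yes

φ(29) = 29 − 1 = 28 = 2^2 · 7.
Test 8^(28/q) mod 29 for each prime factor q of 28:
8^14 ≡ 28 (mod 29)  [q = 2: ≢ 1 ✓]
8^4 ≡ 7 (mod 29)  [q = 7: ≢ 1 ✓]
None equal 1, so ord_29(8) = 28: 8 is a primitive root.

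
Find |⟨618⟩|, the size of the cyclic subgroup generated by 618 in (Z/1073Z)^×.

42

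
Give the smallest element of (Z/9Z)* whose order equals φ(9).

2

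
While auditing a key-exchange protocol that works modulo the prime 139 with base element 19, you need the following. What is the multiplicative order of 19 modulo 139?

138

Since 19 ∈ (Z/139Z)^×, its order divides φ(139) = 139 − 1 = 138 = 2 · 3 · 23.
Divisors of 138: 1, 2, 3, 6, 23, 46, 69, 138.
Compute 19^d (mod 139) for the divisors d until we hit 1:
19^1 ≡ 19
19^2 ≡ 83
19^3 ≡ 48
19^6 ≡ 80
19^23 ≡ 97
19^46 ≡ 96
19^69 ≡ 138
19^138 ≡ 1
Hence ord(19) = 138.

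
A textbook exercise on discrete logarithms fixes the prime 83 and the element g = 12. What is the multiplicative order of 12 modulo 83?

41

ord(12) | φ(83) = 83 − 1 = 82 = 2 · 41.
Divisors of 82: 1, 2, 41, 82.
Evaluate successive powers at the divisors of 82:
12^1 ≡ 12
12^2 ≡ 61
12^41 ≡ 1
Therefore the multiplicative order of 12 modulo 83 is 41.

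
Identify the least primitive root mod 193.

φ(193) = 193 − 1 = 192 = 2^6 · 3.
Test candidates g = 2, 3, … against the prime factors q ∈ {2, 3} of φ(193): g is a generator iff g^(192/q) ≢ 1 for every such q.
g = 2: 2^96 ≡ 1 — hits 1, so not a primitive root.
g = 3: 3^96 ≡ 1 — hits 1, so not a primitive root.
g = 4: 4^96 ≡ 1 — hits 1, so not a primitive root.
g = 5: 5^96 ≡ 192; 5^64 ≡ 84 — none is 1, so 5 is a primitive root.
Hence the least primitive root of 193 is 5.

5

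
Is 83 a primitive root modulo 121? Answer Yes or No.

Yes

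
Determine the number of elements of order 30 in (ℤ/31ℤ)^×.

8

φ(31) = 31 − 1 = 30 = 2 · 3 · 5.
Since (Z/31Z)^× is cyclic of order 30, the number of elements of order d is φ(d) when d | 30 and 0 otherwise.
30 = 2 · 3 · 5 divides 30, and φ(30) = 8.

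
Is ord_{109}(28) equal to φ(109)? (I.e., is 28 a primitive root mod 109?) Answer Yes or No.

No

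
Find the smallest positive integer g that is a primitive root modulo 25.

2

φ(25) = φ(5^2) = 5·(5−1) = 20 = 2^2 · 5.
g is a primitive root iff g^(20/q) ≢ 1 (mod 25) for each prime q ∈ {2, 5}.
g = 2: 2^10 ≡ 24; 2^4 ≡ 16 — none is 1, so 2 is a primitive root.
The smallest primitive root modulo 25 is 2.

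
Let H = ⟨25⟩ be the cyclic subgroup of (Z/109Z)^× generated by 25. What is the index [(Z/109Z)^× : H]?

4

The order of 25 must divide φ(109) = 109 − 1 = 108 = 2^2 · 3^3.
Divisors of 108: 1, 2, 3, 4, 6, 9, 12, 18, 27, 36, 54, 108.
Compute 25^d (mod 109) for the divisors d until we hit 1:
25^1 ≡ 25 (mod 109)
25^2 ≡ 80 (mod 109)
25^3 ≡ 38 (mod 109)
25^4 ≡ 78 (mod 109)
25^6 ≡ 27 (mod 109)
25^9 ≡ 45 (mod 109)
25^12 ≡ 75 (mod 109)
25^18 ≡ 63 (mod 109)
25^27 ≡ 1 (mod 109) ✓
Thus |⟨25⟩| = ord(25) = 27.
The index is φ(109) / ord(25) = 108 / 27 = 4.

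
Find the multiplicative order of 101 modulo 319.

140

By Lagrange's theorem, ord_319(101) divides φ(319) = φ(11·29) = (11−1)·(29−1) = 10·28 = 280 = 2^3 · 5 · 7.
Divisors of 280: 1, 2, 4, 5, 7, 8, 10, 14, 20, 28, 35, 40, 56, 70, 140, 280.
Test each divisor d:
101^1 ≡ 101 (mod 319)
101^2 ≡ 312 (mod 319)
101^4 ≡ 49 (mod 319)
101^5 ≡ 164 (mod 319)
101^7 ≡ 128 (mod 319)
101^8 ≡ 168 (mod 319)
101^10 ≡ 100 (mod 319)
101^14 ≡ 115 (mod 319)
101^20 ≡ 111 (mod 319)
101^28 ≡ 146 (mod 319)
101^35 ≡ 186 (mod 319)
101^40 ≡ 199 (mod 319)
101^56 ≡ 262 (mod 319)
101^70 ≡ 144 (mod 319)
101^140 ≡ 1 (mod 319) ✓
Therefore the multiplicative order of 101 modulo 319 is 140.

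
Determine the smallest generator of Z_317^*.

φ(317) = 317 − 1 = 316 = 2^2 · 79.
g is a primitive root iff g^(316/q) ≢ 1 (mod 317) for each prime q ∈ {2, 79}.
g = 2: 2^158 ≡ 316; 2^4 ≡ 16 — none is 1, so 2 is a primitive root.
So 2 is the smallest generator of (Z/317Z)^×.

2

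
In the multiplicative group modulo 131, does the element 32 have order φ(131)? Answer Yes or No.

φ(131) = 131 − 1 = 130 = 2 · 5 · 13.
32 is a primitive root mod 131 iff 32^(φ(131)/q) ≢ 1 for every prime q | φ(131), i.e. q ∈ {2, 5, 13}.
32^65 ≡ 130 (mod 131)  [q = 2: ≢ 1 ✓]
32^26 ≡ 1 (mod 131)  [q = 5: ≡ 1 ✗]
32^10 ≡ 80 (mod 131)  [q = 13: ≢ 1 ✓]
Since 32^26 ≡ 1, the order of 32 divides 26 < 130, so 32 is not a primitive root.

No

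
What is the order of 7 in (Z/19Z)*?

ord(7) | φ(19) = 19 − 1 = 18 = 2 · 3^2.
Divisors of 18: 1, 2, 3, 6, 9, 18.
Compute 7^d (mod 19) for the divisors d until we hit 1:
7^1 ≡ 7 (mod 19)
7^2 ≡ 11 (mod 19)
7^3 ≡ 1 (mod 19) ✓
Therefore the multiplicative order of 7 modulo 19 is 3.

3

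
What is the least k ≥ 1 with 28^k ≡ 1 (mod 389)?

194

By Lagrange's theorem, ord_389(28) divides φ(389) = 389 − 1 = 388 = 2^2 · 97.
Divisors of 388: 1, 2, 4, 97, 194, 388.
Check 28^d mod 389 for each divisor in increasing order:
28^1 ≡ 28 (mod 389)
28^2 ≡ 6 (mod 389)
28^4 ≡ 36 (mod 389)
28^97 ≡ 388 (mod 389)
28^194 ≡ 1 (mod 389) ✓
The smallest such exponent is 194, so the order of 28 is 194.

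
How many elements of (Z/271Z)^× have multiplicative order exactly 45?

24

φ(271) = 271 − 1 = 270 = 2 · 3^3 · 5.
Since (Z/271Z)^× is cyclic of order 270, the number of elements of order d is φ(d) when d | 270 and 0 otherwise.
45 = 3^2 · 5 divides 270, and φ(45) = 24.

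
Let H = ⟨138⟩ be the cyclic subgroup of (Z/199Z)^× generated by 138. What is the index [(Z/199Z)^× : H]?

ord(138) | φ(199) = 199 − 1 = 198 = 2 · 3^2 · 11.
Divisors of 198: 1, 2, 3, 6, 9, 11, 18, 22, 33, 66, 99, 198.
Evaluate successive powers at the divisors of 198:
138^1 ≡ 138 (mod 199)
138^2 ≡ 139 (mod 199)
138^3 ≡ 78 (mod 199)
138^6 ≡ 114 (mod 199)
138^9 ≡ 136 (mod 199)
138^11 ≡ 198 (mod 199)
138^18 ≡ 188 (mod 199)
138^22 ≡ 1 (mod 199) ✓
So ord_199(138) = 22, hence |⟨138⟩| = 22.
Index = |(Z/199Z)^×| / |⟨138⟩| = 198 / 22 = 9.

9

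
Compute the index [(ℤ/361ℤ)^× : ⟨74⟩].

Since 74 ∈ (Z/361Z)^×, its order divides φ(361) = φ(19^2) = 19·(19−1) = 342 = 2 · 3^2 · 19.
Divisors of 342: 1, 2, 3, 6, 9, 18, 19, 38, 57, 114, 171, 342.
Evaluate successive powers at the divisors of 342:
74^1 ≡ 74 (mod 361)
74^2 ≡ 61 (mod 361)
74^3 ≡ 182 (mod 361)
74^6 ≡ 273 (mod 361)
74^9 ≡ 229 (mod 361)
74^18 ≡ 96 (mod 361)
74^19 ≡ 245 (mod 361)
74^38 ≡ 99 (mod 361)
74^57 ≡ 68 (mod 361)
74^114 ≡ 292 (mod 361)
74^171 ≡ 1 (mod 361) ✓
The order of 74 is 171, so the subgroup it generates has 171 elements.
The index is φ(361) / ord(74) = 342 / 171 = 2.

2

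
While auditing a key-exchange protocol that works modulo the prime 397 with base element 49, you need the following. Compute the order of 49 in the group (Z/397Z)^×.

Since 49 ∈ (Z/397Z)^×, its order divides φ(397) = 397 − 1 = 396 = 2^2 · 3^2 · 11.
Divisors of 396: 1, 2, 3, 4, 6, 9, 11, 12, 18, 22, 33, 36, 44, 66, 99, 132, 198, 396.
Evaluate successive powers at the divisors of 396:
49^1 ≡ 49 (mod 397)
49^2 ≡ 19 (mod 397)
49^3 ≡ 137 (mod 397)
49^4 ≡ 361 (mod 397)
49^6 ≡ 110 (mod 397)
49^9 ≡ 381 (mod 397)
49^11 ≡ 93 (mod 397)
49^12 ≡ 190 (mod 397)
49^18 ≡ 256 (mod 397)
49^22 ≡ 312 (mod 397)
49^33 ≡ 35 (mod 397)
49^36 ≡ 31 (mod 397)
49^44 ≡ 79 (mod 397)
49^66 ≡ 34 (mod 397)
49^99 ≡ 396 (mod 397)
49^132 ≡ 362 (mod 397)
49^198 ≡ 1 (mod 397) ✓
The smallest such exponent is 198, so the order of 49 is 198.

198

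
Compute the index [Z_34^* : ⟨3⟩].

1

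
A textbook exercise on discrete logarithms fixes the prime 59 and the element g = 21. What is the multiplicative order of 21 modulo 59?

29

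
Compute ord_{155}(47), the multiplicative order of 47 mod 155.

20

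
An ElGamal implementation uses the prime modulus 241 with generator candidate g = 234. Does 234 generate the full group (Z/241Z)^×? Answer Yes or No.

Yes

φ(241) = 241 − 1 = 240 = 2^4 · 3 · 5.
Test 234^(240/q) mod 241 for each prime factor q of 240:
234^120 ≡ 240 (mod 241)  [q = 2: ≢ 1 ✓]
234^80 ≡ 15 (mod 241)  [q = 3: ≢ 1 ✓]
234^48 ≡ 91 (mod 241)  [q = 5: ≢ 1 ✓]
None equal 1, so ord_241(234) = 240: 234 is a primitive root.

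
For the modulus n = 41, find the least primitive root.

6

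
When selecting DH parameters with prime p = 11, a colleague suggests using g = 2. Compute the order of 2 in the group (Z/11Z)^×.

10

The order of 2 must divide φ(11) = 11 − 1 = 10 = 2 · 5.
Divisors of 10: 1, 2, 5, 10.
Compute 2^d (mod 11) for the divisors d until we hit 1:
2^1 ≡ 2
2^2 ≡ 4
2^5 ≡ 10
2^10 ≡ 1
Hence ord(2) = 10.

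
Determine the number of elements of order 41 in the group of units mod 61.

0

φ(61) = 61 − 1 = 60 = 2^2 · 3 · 5.
(Z/61Z)^× is cyclic (|G| = 60); a cyclic group of order m has exactly φ(d) elements of each order d | m, and none otherwise.
41 does not divide 60, so no element of (Z/61Z)^× has order 41.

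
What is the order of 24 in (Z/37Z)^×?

By Lagrange's theorem, ord_37(24) divides φ(37) = 37 − 1 = 36 = 2^2 · 3^2.
Divisors of 36: 1, 2, 3, 4, 6, 9, 12, 18, 36.
Test each divisor d:
24^1 ≡ 24 (mod 37)
24^2 ≡ 21 (mod 37)
24^3 ≡ 23 (mod 37)
24^4 ≡ 34 (mod 37)
24^6 ≡ 11 (mod 37)
24^9 ≡ 31 (mod 37)
24^12 ≡ 10 (mod 37)
24^18 ≡ 36 (mod 37)
24^36 ≡ 1 (mod 37) ✓
So ord_37(24) = 36.

36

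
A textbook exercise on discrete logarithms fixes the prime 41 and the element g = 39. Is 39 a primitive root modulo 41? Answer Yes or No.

No

φ(41) = 41 − 1 = 40 = 2^3 · 5.
39 is a primitive root mod 41 iff 39^(φ(41)/q) ≢ 1 for every prime q | φ(41), i.e. q ∈ {2, 5}.
39^20 ≡ 1 (mod 41)  [q = 2: ≡ 1 ✗]
39^8 ≡ 10 (mod 41)  [q = 5: ≢ 1 ✓]
The check at q = 2 fails, so 39 generates a proper subgroup.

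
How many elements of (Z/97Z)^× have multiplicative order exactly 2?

1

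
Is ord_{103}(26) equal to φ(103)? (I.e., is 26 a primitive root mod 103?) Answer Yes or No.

No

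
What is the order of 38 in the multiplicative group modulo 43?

21

ord(38) | φ(43) = 43 − 1 = 42 = 2 · 3 · 7.
Divisors of 42: 1, 2, 3, 6, 7, 14, 21, 42.
Test each divisor d:
38^1 ≡ 38 (mod 43)
38^2 ≡ 25 (mod 43)
38^3 ≡ 4 (mod 43)
38^6 ≡ 16 (mod 43)
38^7 ≡ 6 (mod 43)
38^14 ≡ 36 (mod 43)
38^21 ≡ 1 (mod 43) ✓
The smallest such exponent is 21, so the order of 38 is 21.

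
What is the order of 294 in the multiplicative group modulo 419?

418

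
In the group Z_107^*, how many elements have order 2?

1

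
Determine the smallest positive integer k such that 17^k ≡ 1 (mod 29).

4

ord(17) | φ(29) = 29 − 1 = 28 = 2^2 · 7.
Divisors of 28: 1, 2, 4, 7, 14, 28.
Check 17^d mod 29 for each divisor in increasing order:
17^1 ≡ 17 (mod 29)
17^2 ≡ 28 (mod 29)
17^4 ≡ 1 (mod 29) ✓
The smallest such exponent is 4, so the order of 17 is 4.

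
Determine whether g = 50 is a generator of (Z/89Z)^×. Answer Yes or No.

No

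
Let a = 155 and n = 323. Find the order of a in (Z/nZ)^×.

ord(155) | φ(323) = φ(17·19) = (17−1)·(19−1) = 16·18 = 288 = 2^5 · 3^2.
Divisors of 288: 1, 2, 3, 4, 6, 8, 9, 12, 16, 18, 24, 32, 36, 48, 72, 96, 144, 288.
Compute 155^d (mod 323) for the divisors d until we hit 1:
155^1 ≡ 155 (mod 323)
155^2 ≡ 123 (mod 323)
155^3 ≡ 8 (mod 323)
155^4 ≡ 271 (mod 323)
155^6 ≡ 64 (mod 323)
155^8 ≡ 120 (mod 323)
155^9 ≡ 189 (mod 323)
155^12 ≡ 220 (mod 323)
155^16 ≡ 188 (mod 323)
155^18 ≡ 191 (mod 323)
155^24 ≡ 273 (mod 323)
155^32 ≡ 137 (mod 323)
155^36 ≡ 305 (mod 323)
155^48 ≡ 239 (mod 323)
155^72 ≡ 1 (mod 323) ✓
So ord_323(155) = 72.

72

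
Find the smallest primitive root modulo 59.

φ(59) = 59 − 1 = 58 = 2 · 29.
Test candidates g = 2, 3, … against the prime factors q ∈ {2, 29} of φ(59): g is a generator iff g^(58/q) ≢ 1 for every such q.
g = 2: 2^29 ≡ 58; 2^2 ≡ 4 — none is 1, so 2 is a primitive root.
So 2 is the smallest generator of (Z/59Z)^×.

2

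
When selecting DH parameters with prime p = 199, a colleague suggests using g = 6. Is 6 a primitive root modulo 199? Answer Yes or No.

Yes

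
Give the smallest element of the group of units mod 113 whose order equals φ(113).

3

φ(113) = 113 − 1 = 112 = 2^4 · 7.
Test candidates g = 2, 3, … against the prime factors q ∈ {2, 7} of φ(113): g is a generator iff g^(112/q) ≢ 1 for every such q.
g = 2: 2^56 ≡ 1 — hits 1, so not a primitive root.
g = 3: 3^56 ≡ 112; 3^16 ≡ 49 — none is 1, so 3 is a primitive root.
The smallest primitive root modulo 113 is 3.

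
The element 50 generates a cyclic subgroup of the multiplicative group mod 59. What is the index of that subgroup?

1

The order of 50 must divide φ(59) = 59 − 1 = 58 = 2 · 29.
Divisors of 58: 1, 2, 29, 58.
Evaluate successive powers at the divisors of 58:
50^1 ≡ 50
50^2 ≡ 22
50^29 ≡ 58
50^58 ≡ 1
The order of 50 is 58, so the subgroup it generates has 58 elements.
The index is φ(59) / ord(50) = 58 / 58 = 1.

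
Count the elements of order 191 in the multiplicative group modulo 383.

φ(383) = 383 − 1 = 382 = 2 · 191.
(Z/383Z)^× is cyclic (|G| = 382); a cyclic group of order m has exactly φ(d) elements of each order d | m, and none otherwise.
191 | 382, and φ(191) = 191 − 1 = 190.

190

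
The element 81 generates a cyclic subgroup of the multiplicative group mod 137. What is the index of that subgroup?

By Lagrange's theorem, ord_137(81) divides φ(137) = 137 − 1 = 136 = 2^3 · 17.
Divisors of 136: 1, 2, 4, 8, 17, 34, 68, 136.
Check 81^d mod 137 for each divisor in increasing order:
81^1 ≡ 81 (mod 137)
81^2 ≡ 122 (mod 137)
81^4 ≡ 88 (mod 137)
81^8 ≡ 72 (mod 137)
81^17 ≡ 136 (mod 137)
81^34 ≡ 1 (mod 137) ✓
So ord_137(81) = 34, hence |⟨81⟩| = 34.
Index = |(Z/137Z)^×| / |⟨81⟩| = 136 / 34 = 4.

4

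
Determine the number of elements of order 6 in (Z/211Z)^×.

φ(211) = 211 − 1 = 210 = 2 · 3 · 5 · 7.
(Z/211Z)^× is cyclic (|G| = 210); a cyclic group of order m has exactly φ(d) elements of each order d | m, and none otherwise.
6 = 2 · 3 divides 210, and φ(6) = 2.

2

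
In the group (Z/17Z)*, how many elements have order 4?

2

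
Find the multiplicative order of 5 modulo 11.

5

ord(5) | φ(11) = 11 − 1 = 10 = 2 · 5.
Divisors of 10: 1, 2, 5, 10.
Test each divisor d:
5^1 ≡ 5
5^2 ≡ 3
5^5 ≡ 1
So ord_11(5) = 5.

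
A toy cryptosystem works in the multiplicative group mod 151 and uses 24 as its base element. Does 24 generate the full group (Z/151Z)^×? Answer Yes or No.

φ(151) = 151 − 1 = 150 = 2 · 3 · 5^2.
An element g generates (Z/151Z)^× iff g^(150/q) ≢ 1 (mod 151) for each prime q ∈ {2, 3, 5}.
24^75 ≡ 150 (mod 151)  [q = 2: ≢ 1 ✓]
24^50 ≡ 1 (mod 151)  [q = 3: ≡ 1 ✗]
24^30 ≡ 59 (mod 151)  [q = 5: ≢ 1 ✓]
Since 24^50 ≡ 1, the order of 24 divides 50 < 150, so 24 is not a primitive root.

No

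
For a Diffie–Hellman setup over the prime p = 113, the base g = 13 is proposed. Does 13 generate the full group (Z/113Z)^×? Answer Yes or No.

No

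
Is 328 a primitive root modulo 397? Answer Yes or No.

No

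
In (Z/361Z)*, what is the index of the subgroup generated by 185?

By Lagrange's theorem, ord_361(185) divides φ(361) = φ(19^2) = 19·(19−1) = 342 = 2 · 3^2 · 19.
Divisors of 342: 1, 2, 3, 6, 9, 18, 19, 38, 57, 114, 171, 342.
Evaluate successive powers at the divisors of 342:
185^1 ≡ 185
185^2 ≡ 291
185^3 ≡ 46
185^6 ≡ 311
185^9 ≡ 227
185^18 ≡ 267
185^19 ≡ 299
185^38 ≡ 234
185^57 ≡ 293
185^114 ≡ 292
185^171 ≡ 360
185^342 ≡ 1
So ord_361(185) = 342, hence |⟨185⟩| = 342.
[(Z/361Z)^× : ⟨185⟩] = 342/342 = 1.

1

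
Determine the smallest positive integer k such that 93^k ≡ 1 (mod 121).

55

Since 93 ∈ (Z/121Z)^×, its order divides φ(121) = φ(11^2) = 11·(11−1) = 110 = 2 · 5 · 11.
Divisors of 110: 1, 2, 5, 10, 11, 22, 55, 110.
Compute 93^d (mod 121) for the divisors d until we hit 1:
93^1 ≡ 93 (mod 121)
93^2 ≡ 58 (mod 121)
93^5 ≡ 67 (mod 121)
93^10 ≡ 12 (mod 121)
93^11 ≡ 27 (mod 121)
93^22 ≡ 3 (mod 121)
93^55 ≡ 1 (mod 121) ✓
The smallest such exponent is 55, so the order of 93 is 55.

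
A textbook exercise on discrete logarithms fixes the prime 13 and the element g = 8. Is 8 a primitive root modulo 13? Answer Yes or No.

No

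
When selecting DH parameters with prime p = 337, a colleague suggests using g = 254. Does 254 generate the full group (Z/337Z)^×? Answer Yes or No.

Yes

φ(337) = 337 − 1 = 336 = 2^4 · 3 · 7.
An element g generates (Z/337Z)^× iff g^(336/q) ≢ 1 (mod 337) for each prime q ∈ {2, 3, 7}.
254^168 ≡ 336 (mod 337)  [q = 2: ≢ 1 ✓]
254^112 ≡ 128 (mod 337)  [q = 3: ≢ 1 ✓]
254^48 ≡ 52 (mod 337)  [q = 7: ≢ 1 ✓]
None equal 1, so ord_337(254) = 336: 254 is a primitive root.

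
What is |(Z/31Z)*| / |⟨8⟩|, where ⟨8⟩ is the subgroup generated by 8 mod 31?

Since 8 ∈ (Z/31Z)^×, its order divides φ(31) = 31 − 1 = 30 = 2 · 3 · 5.
Divisors of 30: 1, 2, 3, 5, 6, 10, 15, 30.
Test each divisor d:
8^1 ≡ 8 (mod 31)
8^2 ≡ 2 (mod 31)
8^3 ≡ 16 (mod 31)
8^5 ≡ 1 (mod 31) ✓
So ord_31(8) = 5, hence |⟨8⟩| = 5.
[(Z/31Z)^× : ⟨8⟩] = 30/5 = 6.

6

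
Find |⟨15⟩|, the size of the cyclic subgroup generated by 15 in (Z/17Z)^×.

8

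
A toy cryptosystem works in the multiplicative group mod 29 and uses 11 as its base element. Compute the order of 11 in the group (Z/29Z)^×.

ord(11) | φ(29) = 29 − 1 = 28 = 2^2 · 7.
Divisors of 28: 1, 2, 4, 7, 14, 28.
Compute 11^d (mod 29) for the divisors d until we hit 1:
11^1 ≡ 11 (mod 29)
11^2 ≡ 5 (mod 29)
11^4 ≡ 25 (mod 29)
11^7 ≡ 12 (mod 29)
11^14 ≡ 28 (mod 29)
11^28 ≡ 1 (mod 29) ✓
The smallest such exponent is 28, so the order of 11 is 28.

28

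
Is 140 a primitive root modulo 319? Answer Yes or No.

319 = 11 · 29 is a product of two distinct odd primes, so (Z/319Z)^× ≅ (Z/11Z)^× × (Z/29Z)^× is not cyclic.
No primitive root modulo 319 exists; in particular 140 is not one.

No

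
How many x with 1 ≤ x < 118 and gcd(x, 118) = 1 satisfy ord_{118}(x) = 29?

28

φ(118) = φ(2)·φ(59) = 1·58 = 58 = 2 · 29.
(Z/118Z)^× is cyclic (|G| = 58); a cyclic group of order m has exactly φ(d) elements of each order d | m, and none otherwise.
29 | 58, and φ(29) = 29 − 1 = 28.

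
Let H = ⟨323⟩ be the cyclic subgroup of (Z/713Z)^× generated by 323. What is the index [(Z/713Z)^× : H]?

22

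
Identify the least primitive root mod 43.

φ(43) = 43 − 1 = 42 = 2 · 3 · 7.
Test candidates g = 2, 3, … against the prime factors q ∈ {2, 3, 7} of φ(43): g is a generator iff g^(42/q) ≢ 1 for every such q.
g = 2: 2^21 ≡ 42; 2^14 ≡ 1 — hits 1, so not a primitive root.
g = 3: 3^21 ≡ 42; 3^14 ≡ 36; 3^6 ≡ 41 — none is 1, so 3 is a primitive root.
So 3 is the smallest generator of (Z/43Z)^×.

3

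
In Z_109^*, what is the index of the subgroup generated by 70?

1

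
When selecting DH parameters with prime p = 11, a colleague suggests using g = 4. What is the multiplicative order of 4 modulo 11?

By Lagrange's theorem, ord_11(4) divides φ(11) = 11 − 1 = 10 = 2 · 5.
Divisors of 10: 1, 2, 5, 10.
Compute 4^d (mod 11) for the divisors d until we hit 1:
4^1 ≡ 4 (mod 11)
4^2 ≡ 5 (mod 11)
4^5 ≡ 1 (mod 11) ✓
So ord_11(4) = 5.

5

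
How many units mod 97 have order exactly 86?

φ(97) = 97 − 1 = 96 = 2^5 · 3.
Since (Z/97Z)^× is cyclic of order 96, the number of elements of order d is φ(d) when d | 96 and 0 otherwise.
86 does not divide 96, so no element of (Z/97Z)^× has order 86.

0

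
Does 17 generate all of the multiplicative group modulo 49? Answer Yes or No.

φ(49) = φ(7^2) = 7·(7−1) = 42 = 2 · 3 · 7.
An element g generates (Z/49Z)^× iff g^(42/q) ≢ 1 (mod 49) for each prime q ∈ {2, 3, 7}.
17^21 ≡ 48 (mod 49)  [q = 2: ≢ 1 ✓]
17^14 ≡ 30 (mod 49)  [q = 3: ≢ 1 ✓]
17^6 ≡ 22 (mod 49)  [q = 7: ≢ 1 ✓]
Every test exponent gives a nontrivial residue, hence 17 generates the full group.

Yes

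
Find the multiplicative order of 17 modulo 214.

106

By Lagrange's theorem, ord_214(17) divides φ(214) = φ(2)·φ(107) = 1·106 = 106 = 2 · 53.
Divisors of 106: 1, 2, 53, 106.
Compute 17^d (mod 214) for the divisors d until we hit 1:
17^1 ≡ 17
17^2 ≡ 75
17^53 ≡ 213
17^106 ≡ 1
So ord_214(17) = 106.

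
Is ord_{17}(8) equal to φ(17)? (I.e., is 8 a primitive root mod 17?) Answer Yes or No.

No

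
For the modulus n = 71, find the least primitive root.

7

φ(71) = 71 − 1 = 70 = 2 · 5 · 7.
g is a primitive root iff g^(70/q) ≢ 1 (mod 71) for each prime q ∈ {2, 5, 7}.
g = 2: 2^35 ≡ 1 — hits 1, so not a primitive root.
g = 3: 3^35 ≡ 1 — hits 1, so not a primitive root.
g = 4: 4^35 ≡ 1 — hits 1, so not a primitive root.
g = 5: 5^35 ≡ 1 — hits 1, so not a primitive root.
g = 6: 6^35 ≡ 1 — hits 1, so not a primitive root.
g = 7: 7^35 ≡ 70; 7^14 ≡ 54; 7^10 ≡ 45 — none is 1, so 7 is a primitive root.
Hence the least primitive root of 71 is 7.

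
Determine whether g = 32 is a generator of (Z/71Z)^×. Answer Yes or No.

No

φ(71) = 71 − 1 = 70 = 2 · 5 · 7.
Test 32^(70/q) mod 71 for each prime factor q of 70:
32^35 ≡ 1 (mod 71)  [q = 2: ≡ 1 ✗]
32^14 ≡ 1 (mod 71)  [q = 5: ≡ 1 ✗]
32^10 ≡ 37 (mod 71)  [q = 7: ≢ 1 ✓]
32^35 ≡ 1 shows ord(32) | 35, strictly less than φ(71); not a primitive root.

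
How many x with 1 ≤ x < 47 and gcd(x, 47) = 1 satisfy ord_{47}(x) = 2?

φ(47) = 47 − 1 = 46 = 2 · 23.
In a cyclic group of order 46, there are φ(d) elements of order d for each divisor d of 46, and zero for non-divisors.
2 | 46, and φ(2) = 2 − 1 = 1.

1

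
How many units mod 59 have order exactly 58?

φ(59) = 59 − 1 = 58 = 2 · 29.
Since (Z/59Z)^× is cyclic of order 58, the number of elements of order d is φ(d) when d | 58 and 0 otherwise.
58 = 2 · 29 divides 58, and φ(58) = 28.

28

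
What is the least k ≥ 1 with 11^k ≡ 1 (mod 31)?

Since 11 ∈ (Z/31Z)^×, its order divides φ(31) = 31 − 1 = 30 = 2 · 3 · 5.
Divisors of 30: 1, 2, 3, 5, 6, 10, 15, 30.
Compute 11^d (mod 31) for the divisors d until we hit 1:
11^1 ≡ 11
11^2 ≡ 28
11^3 ≡ 29
11^5 ≡ 6
11^6 ≡ 4
11^10 ≡ 5
11^15 ≡ 30
11^30 ≡ 1
Hence ord(11) = 30.

30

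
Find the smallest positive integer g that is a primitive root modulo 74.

5

φ(74) = φ(2)·φ(37) = 1·36 = 36 = 2^2 · 3^2.
g is a primitive root iff g^(36/q) ≢ 1 (mod 74) for each prime q ∈ {2, 3}.
g = 2: gcd(2, 74) = 2 > 1, not a unit — skip.
g = 3: 3^18 ≡ 1 — hits 1, so not a primitive root.
g = 4: gcd(4, 74) = 2 > 1, not a unit — skip.
g = 5: 5^18 ≡ 73; 5^12 ≡ 47 — none is 1, so 5 is a primitive root.
So 5 is the smallest generator of (Z/74Z)^×.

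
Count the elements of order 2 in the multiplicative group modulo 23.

φ(23) = 23 − 1 = 22 = 2 · 11.
In a cyclic group of order 22, there are φ(d) elements of order d for each divisor d of 22, and zero for non-divisors.
2 | 22, and φ(2) = 2 − 1 = 1.

1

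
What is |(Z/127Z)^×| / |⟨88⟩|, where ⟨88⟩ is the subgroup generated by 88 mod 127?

2

The order of 88 must divide φ(127) = 127 − 1 = 126 = 2 · 3^2 · 7.
Divisors of 126: 1, 2, 3, 6, 7, 9, 14, 18, 21, 42, 63, 126.
Evaluate successive powers at the divisors of 126:
88^1 ≡ 88 (mod 127)
88^2 ≡ 124 (mod 127)
88^3 ≡ 117 (mod 127)
88^6 ≡ 100 (mod 127)
88^7 ≡ 37 (mod 127)
88^9 ≡ 16 (mod 127)
88^14 ≡ 99 (mod 127)
88^18 ≡ 2 (mod 127)
88^21 ≡ 107 (mod 127)
88^42 ≡ 19 (mod 127)
88^63 ≡ 1 (mod 127) ✓
So ord_127(88) = 63, hence |⟨88⟩| = 63.
[(Z/127Z)^× : ⟨88⟩] = 126/63 = 2.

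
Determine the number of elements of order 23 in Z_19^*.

φ(19) = 19 − 1 = 18 = 2 · 3^2.
Since (Z/19Z)^× is cyclic of order 18, the number of elements of order d is φ(d) when d | 18 and 0 otherwise.
Since 23 ∤ 18, the count is 0.

0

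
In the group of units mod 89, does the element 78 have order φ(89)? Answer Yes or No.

No

φ(89) = 89 − 1 = 88 = 2^3 · 11.
It suffices to check that the order of 78 is not a proper divisor of 88: compute 78^(88/q) for q ∈ {2, 11}.
78^44 ≡ 1 (mod 89)  [q = 2: ≡ 1 ✗]
78^8 ≡ 67 (mod 89)  [q = 11: ≢ 1 ✓]
The check at q = 2 fails, so 78 generates a proper subgroup.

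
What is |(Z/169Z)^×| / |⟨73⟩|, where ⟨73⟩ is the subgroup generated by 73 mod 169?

By Lagrange's theorem, ord_169(73) divides φ(169) = φ(13^2) = 13·(13−1) = 156 = 2^2 · 3 · 13.
Divisors of 156: 1, 2, 3, 4, 6, 12, 13, 26, 39, 52, 78, 156.
Compute 73^d (mod 169) for the divisors d until we hit 1:
73^1 ≡ 73 (mod 169)
73^2 ≡ 90 (mod 169)
73^3 ≡ 148 (mod 169)
73^4 ≡ 157 (mod 169)
73^6 ≡ 103 (mod 169)
73^12 ≡ 131 (mod 169)
73^13 ≡ 99 (mod 169)
73^26 ≡ 168 (mod 169)
73^39 ≡ 70 (mod 169)
73^52 ≡ 1 (mod 169) ✓
The order of 73 is 52, so the subgroup it generates has 52 elements.
Index = |(Z/169Z)^×| / |⟨73⟩| = 156 / 52 = 3.

3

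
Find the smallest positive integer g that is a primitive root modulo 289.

φ(289) = φ(17^2) = 17·(17−1) = 272 = 2^4 · 17.
g is a primitive root iff g^(272/q) ≢ 1 (mod 289) for each prime q ∈ {2, 17}.
g = 2: 2^136 ≡ 1 — hits 1, so not a primitive root.
g = 3: 3^136 ≡ 288; 3^16 ≡ 171 — none is 1, so 3 is a primitive root.
So 3 is the smallest generator of (Z/289Z)^×.

3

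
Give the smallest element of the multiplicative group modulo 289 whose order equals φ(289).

3

φ(289) = φ(17^2) = 17·(17−1) = 272 = 2^4 · 17.
Test candidates g = 2, 3, … against the prime factors q ∈ {2, 17} of φ(289): g is a generator iff g^(272/q) ≢ 1 for every such q.
g = 2: 2^136 ≡ 1 — hits 1, so not a primitive root.
g = 3: 3^136 ≡ 288; 3^16 ≡ 171 — none is 1, so 3 is a primitive root.
Hence the least primitive root of 289 is 3.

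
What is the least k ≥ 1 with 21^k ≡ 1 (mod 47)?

23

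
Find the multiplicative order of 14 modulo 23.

22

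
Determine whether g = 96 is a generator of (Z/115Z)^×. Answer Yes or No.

115 = 5 · 23 is a product of two distinct odd primes, so (Z/115Z)^× ≅ (Z/5Z)^× × (Z/23Z)^× is not cyclic.
No primitive root modulo 115 exists; in particular 96 is not one.

No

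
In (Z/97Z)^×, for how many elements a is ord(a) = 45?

0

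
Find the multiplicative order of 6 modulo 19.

Since 6 ∈ (Z/19Z)^×, its order divides φ(19) = 19 − 1 = 18 = 2 · 3^2.
Divisors of 18: 1, 2, 3, 6, 9, 18.
Check 6^d mod 19 for each divisor in increasing order:
6^1 ≡ 6 (mod 19)
6^2 ≡ 17 (mod 19)
6^3 ≡ 7 (mod 19)
6^6 ≡ 11 (mod 19)
6^9 ≡ 1 (mod 19) ✓
Therefore the multiplicative order of 6 modulo 19 is 9.

9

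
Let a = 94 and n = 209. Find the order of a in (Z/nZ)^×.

10

Since 94 ∈ (Z/209Z)^×, its order divides φ(209) = φ(11·19) = (11−1)·(19−1) = 10·18 = 180 = 2^2 · 3^2 · 5.
Divisors of 180: 1, 2, 3, 4, 5, 6, 9, 10, 12, 15, 18, 20, 30, 36, 45, 60, 90, 180.
Check 94^d mod 209 for each divisor in increasing order:
94^1 ≡ 94
94^2 ≡ 58
94^3 ≡ 18
94^4 ≡ 20
94^5 ≡ 208
94^6 ≡ 115
94^9 ≡ 189
94^10 ≡ 1
The smallest such exponent is 10, so the order of 94 is 10.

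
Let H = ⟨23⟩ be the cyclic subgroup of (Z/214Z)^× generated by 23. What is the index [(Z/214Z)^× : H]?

2

Since 23 ∈ (Z/214Z)^×, its order divides φ(214) = φ(2)·φ(107) = 1·106 = 106 = 2 · 53.
Divisors of 106: 1, 2, 53, 106.
Test each divisor d:
23^1 ≡ 23 (mod 214)
23^2 ≡ 101 (mod 214)
23^53 ≡ 1 (mod 214) ✓
The order of 23 is 53, so the subgroup it generates has 53 elements.
The index is φ(214) / ord(23) = 106 / 53 = 2.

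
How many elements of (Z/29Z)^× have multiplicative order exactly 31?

0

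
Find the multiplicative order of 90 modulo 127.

18

ord(90) | φ(127) = 127 − 1 = 126 = 2 · 3^2 · 7.
Divisors of 126: 1, 2, 3, 6, 7, 9, 14, 18, 21, 42, 63, 126.
Check 90^d mod 127 for each divisor in increasing order:
90^1 ≡ 90 (mod 127)
90^2 ≡ 99 (mod 127)
90^3 ≡ 20 (mod 127)
90^6 ≡ 19 (mod 127)
90^7 ≡ 59 (mod 127)
90^9 ≡ 126 (mod 127)
90^14 ≡ 52 (mod 127)
90^18 ≡ 1 (mod 127) ✓
The smallest such exponent is 18, so the order of 90 is 18.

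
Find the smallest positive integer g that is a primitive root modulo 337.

10

φ(337) = 337 − 1 = 336 = 2^4 · 3 · 7.
Test candidates g = 2, 3, … against the prime factors q ∈ {2, 3, 7} of φ(337): g is a generator iff g^(336/q) ≢ 1 for every such q.
g = 2: 2^168 ≡ 1 — hits 1, so not a primitive root.
g = 3: 3^168 ≡ 1 — hits 1, so not a primitive root.
g = 4: 4^168 ≡ 1 — hits 1, so not a primitive root.
g = 5: 5^168 ≡ 336; 5^112 ≡ 1 — hits 1, so not a primitive root.
g = 6: 6^168 ≡ 1 — hits 1, so not a primitive root.
g = 7: 7^168 ≡ 1 — hits 1, so not a primitive root.
g = 8: 8^168 ≡ 1 — hits 1, so not a primitive root.
g = 9: 9^168 ≡ 1 — hits 1, so not a primitive root.
g = 10: 10^168 ≡ 336; 10^112 ≡ 128; 10^48 ≡ 175 — none is 1, so 10 is a primitive root.
So 10 is the smallest generator of (Z/337Z)^×.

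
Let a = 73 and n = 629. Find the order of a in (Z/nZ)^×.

16

Since 73 ∈ (Z/629Z)^×, its order divides φ(629) = φ(17·37) = (17−1)·(37−1) = 16·36 = 576 = 2^6 · 3^2.
Divisors of 576: 1, 2, 3, 4, 6, 8, 9, 12, 16, 18, 24, 32, 36, 48, 64, 72, 96, 144, 192, 288, 576.
Evaluate successive powers at the divisors of 576:
73^1 ≡ 73
73^2 ≡ 297
73^3 ≡ 295
73^4 ≡ 149
73^6 ≡ 223
73^8 ≡ 186
73^9 ≡ 369
73^12 ≡ 38
73^16 ≡ 1
The smallest such exponent is 16, so the order of 73 is 16.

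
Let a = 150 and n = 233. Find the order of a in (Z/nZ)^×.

ord(150) | φ(233) = 233 − 1 = 232 = 2^3 · 29.
Divisors of 232: 1, 2, 4, 8, 29, 58, 116, 232.
Check 150^d mod 233 for each divisor in increasing order:
150^1 ≡ 150
150^2 ≡ 132
150^4 ≡ 182
150^8 ≡ 38
150^29 ≡ 136
150^58 ≡ 89
150^116 ≡ 232
150^232 ≡ 1
Hence ord(150) = 232.

232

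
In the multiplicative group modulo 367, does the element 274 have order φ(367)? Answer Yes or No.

No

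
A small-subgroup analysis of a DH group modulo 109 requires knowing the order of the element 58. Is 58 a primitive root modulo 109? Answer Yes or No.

Yes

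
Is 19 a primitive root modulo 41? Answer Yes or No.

φ(41) = 41 − 1 = 40 = 2^3 · 5.
Test 19^(40/q) mod 41 for each prime factor q of 40:
19^20 ≡ 40 (mod 41)  [q = 2: ≢ 1 ✓]
19^8 ≡ 37 (mod 41)  [q = 5: ≢ 1 ✓]
Every test exponent gives a nontrivial residue, hence 19 generates the full group.

Yes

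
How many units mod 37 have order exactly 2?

1

φ(37) = 37 − 1 = 36 = 2^2 · 3^2.
(Z/37Z)^× is cyclic (|G| = 36); a cyclic group of order m has exactly φ(d) elements of each order d | m, and none otherwise.
2 | 36, and φ(2) = 2 − 1 = 1.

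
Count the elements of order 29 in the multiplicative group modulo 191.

φ(191) = 191 − 1 = 190 = 2 · 5 · 19.
In a cyclic group of order 190, there are φ(d) elements of order d for each divisor d of 190, and zero for non-divisors.
Here 190 is not a multiple of 29, so there are no elements of order 29.

0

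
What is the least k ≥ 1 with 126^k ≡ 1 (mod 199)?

ord(126) | φ(199) = 199 − 1 = 198 = 2 · 3^2 · 11.
Divisors of 198: 1, 2, 3, 6, 9, 11, 18, 22, 33, 66, 99, 198.
Evaluate successive powers at the divisors of 198:
126^1 ≡ 126
126^2 ≡ 155
126^3 ≡ 28
126^6 ≡ 187
126^9 ≡ 62
126^11 ≡ 58
126^18 ≡ 63
126^22 ≡ 180
126^33 ≡ 92
126^66 ≡ 106
126^99 ≡ 1
Hence ord(126) = 99.

99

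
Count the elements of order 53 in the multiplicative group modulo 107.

52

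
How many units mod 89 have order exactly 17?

φ(89) = 89 − 1 = 88 = 2^3 · 11.
(Z/89Z)^× is cyclic (|G| = 88); a cyclic group of order m has exactly φ(d) elements of each order d | m, and none otherwise.
Since 17 ∤ 88, the count is 0.

0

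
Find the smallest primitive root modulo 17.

3

φ(17) = 17 − 1 = 16 = 2^4.
g is a primitive root iff g^(16/q) ≢ 1 (mod 17) for each prime q ∈ {2}.
g = 2: 2^8 ≡ 1 — hits 1, so not a primitive root.
g = 3: 3^8 ≡ 16 — none is 1, so 3 is a primitive root.
Hence the least primitive root of 17 is 3.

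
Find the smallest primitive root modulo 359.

7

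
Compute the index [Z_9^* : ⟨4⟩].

Since 4 ∈ (Z/9Z)^×, its order divides φ(9) = φ(3^2) = 3·(3−1) = 6 = 2 · 3.
Divisors of 6: 1, 2, 3, 6.
Compute 4^d (mod 9) for the divisors d until we hit 1:
4^1 ≡ 4
4^2 ≡ 7
4^3 ≡ 1
So ord_9(4) = 3, hence |⟨4⟩| = 3.
The index is φ(9) / ord(4) = 6 / 3 = 2.

2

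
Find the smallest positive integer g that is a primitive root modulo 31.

3

φ(31) = 31 − 1 = 30 = 2 · 3 · 5.
Test candidates g = 2, 3, … against the prime factors q ∈ {2, 3, 5} of φ(31): g is a generator iff g^(30/q) ≢ 1 for every such q.
g = 2: 2^15 ≡ 1 — hits 1, so not a primitive root.
g = 3: 3^15 ≡ 30; 3^10 ≡ 25; 3^6 ≡ 16 — none is 1, so 3 is a primitive root.
So 3 is the smallest generator of (Z/31Z)^×.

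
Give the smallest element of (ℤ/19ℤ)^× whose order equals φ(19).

φ(19) = 19 − 1 = 18 = 2 · 3^2.
Test candidates g = 2, 3, … against the prime factors q ∈ {2, 3} of φ(19): g is a generator iff g^(18/q) ≢ 1 for every such q.
g = 2: 2^9 ≡ 18; 2^6 ≡ 7 — none is 1, so 2 is a primitive root.
Hence the least primitive root of 19 is 2.

2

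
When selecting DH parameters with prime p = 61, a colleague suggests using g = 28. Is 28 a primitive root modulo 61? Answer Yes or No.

No

φ(61) = 61 − 1 = 60 = 2^2 · 3 · 5.
An element g generates (Z/61Z)^× iff g^(60/q) ≢ 1 (mod 61) for each prime q ∈ {2, 3, 5}.
28^30 ≡ 60 (mod 61)  [q = 2: ≢ 1 ✓]
28^20 ≡ 1 (mod 61)  [q = 3: ≡ 1 ✗]
28^12 ≡ 9 (mod 61)  [q = 5: ≢ 1 ✓]
Since 28^20 ≡ 1, the order of 28 divides 20 < 60, so 28 is not a primitive root.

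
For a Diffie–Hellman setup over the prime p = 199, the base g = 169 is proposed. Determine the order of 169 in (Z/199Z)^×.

99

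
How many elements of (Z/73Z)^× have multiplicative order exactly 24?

φ(73) = 73 − 1 = 72 = 2^3 · 3^2.
Since (Z/73Z)^× is cyclic of order 72, the number of elements of order d is φ(d) when d | 72 and 0 otherwise.
24 = 2^3 · 3 divides 72, and φ(24) = 8.

8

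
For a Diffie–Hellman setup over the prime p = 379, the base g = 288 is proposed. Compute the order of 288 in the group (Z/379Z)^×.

Since 288 ∈ (Z/379Z)^×, its order divides φ(379) = 379 − 1 = 378 = 2 · 3^3 · 7.
Divisors of 378: 1, 2, 3, 6, 7, 9, 14, 18, 21, 27, 42, 54, 63, 126, 189, 378.
Evaluate successive powers at the divisors of 378:
288^1 ≡ 288
288^2 ≡ 322
288^3 ≡ 260
288^6 ≡ 138
288^7 ≡ 328
288^9 ≡ 254
288^14 ≡ 327
288^18 ≡ 86
288^21 ≡ 378
288^27 ≡ 241
288^42 ≡ 1
The smallest such exponent is 42, so the order of 288 is 42.

42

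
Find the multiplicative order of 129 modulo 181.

45

Since 129 ∈ (Z/181Z)^×, its order divides φ(181) = 181 − 1 = 180 = 2^2 · 3^2 · 5.
Divisors of 180: 1, 2, 3, 4, 5, 6, 9, 10, 12, 15, 18, 20, 30, 36, 45, 60, 90, 180.
Compute 129^d (mod 181) for the divisors d until we hit 1:
129^1 ≡ 129
129^2 ≡ 170
129^3 ≡ 29
129^4 ≡ 121
129^5 ≡ 43
129^6 ≡ 117
129^9 ≡ 135
129^10 ≡ 39
129^12 ≡ 114
129^15 ≡ 48
129^18 ≡ 125
129^20 ≡ 73
129^30 ≡ 132
129^36 ≡ 59
129^45 ≡ 1
So ord_181(129) = 45.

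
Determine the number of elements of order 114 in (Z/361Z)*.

φ(361) = φ(19^2) = 19·(19−1) = 342 = 2 · 3^2 · 19.
(Z/361Z)^× is cyclic (|G| = 342); a cyclic group of order m has exactly φ(d) elements of each order d | m, and none otherwise.
114 = 2 · 3 · 19 divides 342, and φ(114) = 36.

36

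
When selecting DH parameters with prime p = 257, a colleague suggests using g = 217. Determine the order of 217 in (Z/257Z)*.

The order of 217 must divide φ(257) = 257 − 1 = 256 = 2^8.
Divisors of 256: 1, 2, 4, 8, 16, 32, 64, 128, 256.
Compute 217^d (mod 257) for the divisors d until we hit 1:
217^1 ≡ 217
217^2 ≡ 58
217^4 ≡ 23
217^8 ≡ 15
217^16 ≡ 225
217^32 ≡ 253
217^64 ≡ 16
217^128 ≡ 256
217^256 ≡ 1
So ord_257(217) = 256.

256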